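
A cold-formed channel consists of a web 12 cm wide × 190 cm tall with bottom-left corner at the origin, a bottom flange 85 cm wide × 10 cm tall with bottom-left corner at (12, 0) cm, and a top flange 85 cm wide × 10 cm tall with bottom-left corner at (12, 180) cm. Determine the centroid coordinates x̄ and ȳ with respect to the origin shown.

web: A = 12 × 190 = 2280.00, centroid at (6.00, 95.00).
bottom flange: A = 85 × 10 = 850.00, centroid at (54.50, 5.00).
top flange: A = 85 × 10 = 850.00, centroid at (54.50, 185.00).
ΣA = 3980.00 cm²
ΣAx̄ = (2280.00)(6.00) + (850.00)(54.50) + (850.00)(54.50) = 106330.00 cm³
ΣAȳ = (2280.00)(95.00) + (850.00)(5.00) + (850.00)(185.00) = 378100.00 cm³
x̄ = 106330.00 / 3980.00 = 26.72 cm
ȳ = 378100.00 / 3980.00 = 95.00 cm

x̄ = 26.72 cm, ȳ = 95.00 cm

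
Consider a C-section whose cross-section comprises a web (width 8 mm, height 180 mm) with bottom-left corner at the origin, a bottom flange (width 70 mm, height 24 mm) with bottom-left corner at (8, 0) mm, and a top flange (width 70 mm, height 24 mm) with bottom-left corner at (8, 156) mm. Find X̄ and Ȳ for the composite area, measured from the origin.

web: A = 8 × 180 = 1440.00, centroid at (4.00, 90.00).
bottom flange: A = 70 × 24 = 1680.00, centroid at (43.00, 12.00).
top flange: A = 70 × 24 = 1680.00, centroid at (43.00, 168.00).
ΣA = 4800.00 mm²
ΣAX̄ = (1440.00)(4.00) + (1680.00)(43.00) + (1680.00)(43.00) = 150240.00 mm³
ΣAȲ = (1440.00)(90.00) + (1680.00)(12.00) + (1680.00)(168.00) = 432000.00 mm³
X̄ = 150240.00 / 4800.00 = 31.30 mm
Ȳ = 432000.00 / 4800.00 = 90.00 mm

X̄ = 31.30 mm, Ȳ = 90.00 mm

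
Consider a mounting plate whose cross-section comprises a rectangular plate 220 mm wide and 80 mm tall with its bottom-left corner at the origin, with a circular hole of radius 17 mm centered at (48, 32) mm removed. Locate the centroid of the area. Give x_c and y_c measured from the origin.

plate: A = 220 × 80 = 17600.00, centroid at (110.00, 40.00).
hole: A = −π·17² = -907.92, centroid at (48.00, 32.00).
ΣA = 16692.08 mm²
ΣAx_c = (17600.00)(110.00) + (-907.92)(48.00) = 1892419.83 mm³
ΣAy_c = (17600.00)(40.00) + (-907.92)(32.00) = 674946.55 mm³
x_c = 1892419.83 / 16692.08 = 113.37 mm
y_c = 674946.55 / 16692.08 = 40.44 mm

x_c = 113.37 mm, y_c = 40.44 mm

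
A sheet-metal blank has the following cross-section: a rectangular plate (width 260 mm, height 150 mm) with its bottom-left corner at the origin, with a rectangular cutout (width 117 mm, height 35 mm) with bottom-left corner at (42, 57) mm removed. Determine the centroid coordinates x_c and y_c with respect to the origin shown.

x_c = 133.46 mm, y_c = 75.06 mm

plate: A = 260 × 150 = 39000.00, centroid at (130.00, 75.00).
hole: A = −(117 × 35) = -4095.00, centroid at (100.50, 74.50).
ΣA = 34905.00 mm², ΣAx_c = 4658452.50 mm³, ΣAy_c = 2619922.50 mm³.
x_c = 4658452.50/34905.00 = 133.46 mm; y_c = 2619922.50/34905.00 = 75.06 mm.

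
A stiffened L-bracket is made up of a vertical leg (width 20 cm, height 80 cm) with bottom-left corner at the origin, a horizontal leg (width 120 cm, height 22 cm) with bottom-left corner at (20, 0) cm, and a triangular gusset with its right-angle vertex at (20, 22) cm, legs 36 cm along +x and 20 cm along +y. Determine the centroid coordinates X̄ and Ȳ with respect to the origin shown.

vertical leg: A = 20 × 80 = 1600.00, centroid at (10.00, 40.00).
horizontal leg: A = 120 × 22 = 2640.00, centroid at (80.00, 11.00).
gusset: A = ½·36·20 = 360.00, centroid at (32.00, 28.67).
ΣA = 4600.00 cm², ΣAX̄ = 238720.00 cm³, ΣAȲ = 103360.00 cm³.
X̄ = 238720.00/4600.00 = 51.90 cm; Ȳ = 103360.00/4600.00 = 22.47 cm.

X̄ = 51.90 cm, Ȳ = 22.47 cm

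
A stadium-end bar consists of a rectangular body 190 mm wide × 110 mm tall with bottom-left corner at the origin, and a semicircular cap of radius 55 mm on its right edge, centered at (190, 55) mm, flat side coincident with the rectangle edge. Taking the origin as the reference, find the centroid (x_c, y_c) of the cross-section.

rectangular body: A = 190 × 110 = 20900.00, centroid at (95.00, 55.00).
semicircular end: A = ½π·55² = 4751.66, centroid at (213.34, 55.00).
ΣA = 25651.66 mm²
ΣAx_c = (20900.00)(95.00) + (4751.66)(213.34) = 2999231.86 mm³
ΣAy_c = (20900.00)(55.00) + (4751.66)(55.00) = 1410841.24 mm³
x_c = 2999231.86 / 25651.66 = 116.92 mm
y_c = 1410841.24 / 25651.66 = 55.00 mm

x_c = 116.92 mm, y_c = 55.00 mm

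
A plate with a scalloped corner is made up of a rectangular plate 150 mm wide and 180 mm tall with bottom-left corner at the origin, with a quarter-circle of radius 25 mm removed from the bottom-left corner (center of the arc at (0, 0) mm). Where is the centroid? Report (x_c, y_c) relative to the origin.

x_c = 76.19 mm, y_c = 91.47 mm

Part | A | x̄ᵢ | ȳᵢ | A·x̄ᵢ | A·ȳᵢ
plate | 27000.00 | 75.00 | 90.00 | 2025000.00 | 2430000.00
removed quarter-circle | -490.87 | 10.61 | 10.61 | -5208.33 | -5208.33
Σ | 26509.13 |  |  | 2019791.67 | 2424791.67
x_c = 2019791.67 / 26509.13 = 76.19 mm
y_c = 2424791.67 / 26509.13 = 91.47 mm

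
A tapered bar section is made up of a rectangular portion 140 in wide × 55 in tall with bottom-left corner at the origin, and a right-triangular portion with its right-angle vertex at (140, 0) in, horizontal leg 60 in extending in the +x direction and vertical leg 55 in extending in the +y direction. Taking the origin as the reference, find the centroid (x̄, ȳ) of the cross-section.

rectangular portion: A = 140 × 55 = 7700.00, centroid at (70.00, 27.50).
triangular portion: A = ½·60·55 = 1650.00, centroid at (160.00, 18.33).
ΣA = 9350.00 in²
ΣAx̄ = (7700.00)(70.00) + (1650.00)(160.00) = 803000.00 in³
ΣAȳ = (7700.00)(27.50) + (1650.00)(18.33) = 242000.00 in³
x̄ = 803000.00 / 9350.00 = 85.88 in
ȳ = 242000.00 / 9350.00 = 25.88 in

x̄ = 85.88 in, ȳ = 25.88 in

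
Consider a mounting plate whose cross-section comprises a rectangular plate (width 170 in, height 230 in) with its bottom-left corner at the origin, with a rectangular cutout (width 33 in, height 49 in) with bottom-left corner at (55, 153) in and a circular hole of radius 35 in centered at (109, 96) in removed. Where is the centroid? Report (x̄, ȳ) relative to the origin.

x̄ = 82.90 in, ȳ = 114.17 in

Part | A | x̄ᵢ | ȳᵢ | A·x̄ᵢ | A·ȳᵢ
plate | 39100.00 | 85.00 | 115.00 | 3323500.00 | 4496500.00
hole 1 | -1617.00 | 71.50 | 177.50 | -115615.50 | -287017.50
hole 2 | -3848.45 | 109.00 | 96.00 | -419481.16 | -369451.30
Σ | 33634.55 |  |  | 2788403.34 | 3840031.20
x̄ = 2788403.34 / 33634.55 = 82.90 in
ȳ = 3840031.20 / 33634.55 = 114.17 in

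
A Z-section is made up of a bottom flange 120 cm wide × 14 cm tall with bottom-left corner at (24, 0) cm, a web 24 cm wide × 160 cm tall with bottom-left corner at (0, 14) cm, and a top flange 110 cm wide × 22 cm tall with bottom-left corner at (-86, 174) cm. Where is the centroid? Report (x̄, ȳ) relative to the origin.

bottom flange: A = 120 × 14 = 1680.00, centroid at (84.00, 7.00).
web: A = 24 × 160 = 3840.00, centroid at (12.00, 94.00).
top flange: A = 110 × 22 = 2420.00, centroid at (-31.00, 185.00).
ΣA = 7940.00 cm², ΣAx̄ = 112180.00 cm³, ΣAȳ = 820420.00 cm³.
x̄ = 112180.00/7940.00 = 14.13 cm; ȳ = 820420.00/7940.00 = 103.33 cm.

x̄ = 14.13 cm, ȳ = 103.33 cm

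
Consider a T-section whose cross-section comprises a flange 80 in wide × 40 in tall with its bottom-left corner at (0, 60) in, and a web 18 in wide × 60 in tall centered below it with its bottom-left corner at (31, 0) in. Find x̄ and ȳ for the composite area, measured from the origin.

x̄ = 40.00 in, ȳ = 67.38 in

Part | A | x̄ᵢ | ȳᵢ | A·x̄ᵢ | A·ȳᵢ
web | 1080.00 | 40.00 | 30.00 | 43200.00 | 32400.00
flange | 3200.00 | 40.00 | 80.00 | 128000.00 | 256000.00
Σ | 4280.00 |  |  | 171200.00 | 288400.00
x̄ = 171200.00 / 4280.00 = 40.00 in
ȳ = 288400.00 / 4280.00 = 67.38 in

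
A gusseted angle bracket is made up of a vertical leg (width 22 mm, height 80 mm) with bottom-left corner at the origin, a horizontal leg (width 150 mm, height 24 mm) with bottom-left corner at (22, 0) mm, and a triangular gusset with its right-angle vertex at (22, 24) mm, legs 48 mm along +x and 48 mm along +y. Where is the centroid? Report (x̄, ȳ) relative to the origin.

x̄ = 63.32 mm, ȳ = 24.52 mm

vertical leg: A = 22 × 80 = 1760.00, centroid at (11.00, 40.00).
horizontal leg: A = 150 × 24 = 3600.00, centroid at (97.00, 12.00).
gusset: A = ½·48·48 = 1152.00, centroid at (38.00, 40.00).
ΣA = 6512.00 mm²
ΣAx̄ = (1760.00)(11.00) + (3600.00)(97.00) + (1152.00)(38.00) = 412336.00 mm³
ΣAȳ = (1760.00)(40.00) + (3600.00)(12.00) + (1152.00)(40.00) = 159680.00 mm³
x̄ = 412336.00 / 6512.00 = 63.32 mm
ȳ = 159680.00 / 6512.00 = 24.52 mm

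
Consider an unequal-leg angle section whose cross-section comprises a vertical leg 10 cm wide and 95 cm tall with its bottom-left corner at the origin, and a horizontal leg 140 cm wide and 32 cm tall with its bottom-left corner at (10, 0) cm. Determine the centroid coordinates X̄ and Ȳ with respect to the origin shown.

X̄ = 66.88 cm, Ȳ = 21.51 cm

Part | A | x̄ᵢ | ȳᵢ | A·x̄ᵢ | A·ȳᵢ
vertical leg | 950.00 | 5.00 | 47.50 | 4750.00 | 45125.00
horizontal leg | 4480.00 | 80.00 | 16.00 | 358400.00 | 71680.00
Σ | 5430.00 |  |  | 363150.00 | 116805.00
X̄ = 363150.00 / 5430.00 = 66.88 cm
Ȳ = 116805.00 / 5430.00 = 21.51 cm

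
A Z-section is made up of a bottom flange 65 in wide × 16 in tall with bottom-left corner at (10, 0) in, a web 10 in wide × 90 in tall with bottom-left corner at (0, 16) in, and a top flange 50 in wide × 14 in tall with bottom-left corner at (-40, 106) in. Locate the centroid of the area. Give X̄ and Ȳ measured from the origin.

X̄ = 14.47 in, Ȳ = 53.91 in

Part | A | x̄ᵢ | ȳᵢ | A·x̄ᵢ | A·ȳᵢ
bottom flange | 1040.00 | 42.50 | 8.00 | 44200.00 | 8320.00
web | 900.00 | 5.00 | 61.00 | 4500.00 | 54900.00
top flange | 700.00 | -15.00 | 113.00 | -10500.00 | 79100.00
Σ | 2640.00 |  |  | 38200.00 | 142320.00
X̄ = 38200.00 / 2640.00 = 14.47 in
Ȳ = 142320.00 / 2640.00 = 53.91 in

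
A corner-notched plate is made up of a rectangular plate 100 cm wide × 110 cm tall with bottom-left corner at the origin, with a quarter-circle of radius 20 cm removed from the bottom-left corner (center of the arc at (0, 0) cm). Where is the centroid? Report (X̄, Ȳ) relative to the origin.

plate: A = 100 × 110 = 11000.00, centroid at (50.00, 55.00).
removed quarter-circle: A = −¼π·20² = -314.16, centroid at (8.49, 8.49).
ΣA = 10685.84 cm²
ΣAX̄ = (11000.00)(50.00) + (-314.16)(8.49) = 547333.33 cm³
ΣAȲ = (11000.00)(55.00) + (-314.16)(8.49) = 602333.33 cm³
X̄ = 547333.33 / 10685.84 = 51.22 cm
Ȳ = 602333.33 / 10685.84 = 56.37 cm

X̄ = 51.22 cm, Ȳ = 56.37 cm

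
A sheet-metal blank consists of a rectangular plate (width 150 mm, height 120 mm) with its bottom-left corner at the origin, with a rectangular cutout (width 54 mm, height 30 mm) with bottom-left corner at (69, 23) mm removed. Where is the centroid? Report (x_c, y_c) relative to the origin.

x_c = 72.92 mm, y_c = 62.18 mm

plate: A = 150 × 120 = 18000.00, centroid at (75.00, 60.00).
hole: A = −(54 × 30) = -1620.00, centroid at (96.00, 38.00).
ΣA = 16380.00 mm²
ΣAx_c = (18000.00)(75.00) + (-1620.00)(96.00) = 1194480.00 mm³
ΣAy_c = (18000.00)(60.00) + (-1620.00)(38.00) = 1018440.00 mm³
x_c = 1194480.00 / 16380.00 = 72.92 mm
y_c = 1018440.00 / 16380.00 = 62.18 mm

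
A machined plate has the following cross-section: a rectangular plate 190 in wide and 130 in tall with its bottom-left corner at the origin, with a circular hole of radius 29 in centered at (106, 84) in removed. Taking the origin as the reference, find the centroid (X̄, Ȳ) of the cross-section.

X̄ = 93.68 in, Ȳ = 62.72 in

plate: A = 190 × 130 = 24700.00, centroid at (95.00, 65.00).
hole: A = −π·29² = -2642.08, centroid at (106.00, 84.00).
ΣA = 22057.92 in²
ΣAX̄ = (24700.00)(95.00) + (-2642.08)(106.00) = 2066439.58 in³
ΣAȲ = (24700.00)(65.00) + (-2642.08)(84.00) = 1383565.33 in³
X̄ = 2066439.58 / 22057.92 = 93.68 in
Ȳ = 1383565.33 / 22057.92 = 62.72 in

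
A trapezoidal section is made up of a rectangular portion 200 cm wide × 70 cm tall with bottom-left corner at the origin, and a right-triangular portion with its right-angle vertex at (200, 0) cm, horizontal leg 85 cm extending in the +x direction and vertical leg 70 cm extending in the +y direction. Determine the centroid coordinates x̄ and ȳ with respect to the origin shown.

x̄ = 122.49 cm, ȳ = 32.96 cm

rectangular portion: A = 200 × 70 = 14000.00, centroid at (100.00, 35.00).
triangular portion: A = ½·85·70 = 2975.00, centroid at (228.33, 23.33).
ΣA = 16975.00 cm², ΣAx̄ = 2079291.67 cm³, ΣAȳ = 559416.67 cm³.
x̄ = 2079291.67/16975.00 = 122.49 cm; ȳ = 559416.67/16975.00 = 32.96 cm.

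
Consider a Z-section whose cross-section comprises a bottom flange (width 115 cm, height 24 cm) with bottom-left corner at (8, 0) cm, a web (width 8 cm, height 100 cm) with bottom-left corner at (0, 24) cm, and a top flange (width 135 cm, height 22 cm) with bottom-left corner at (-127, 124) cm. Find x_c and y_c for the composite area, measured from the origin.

x_c = 1.11 cm, y_c = 75.54 cm

bottom flange: A = 115 × 24 = 2760.00, centroid at (65.50, 12.00).
web: A = 8 × 100 = 800.00, centroid at (4.00, 74.00).
top flange: A = 135 × 22 = 2970.00, centroid at (-59.50, 135.00).
ΣA = 6530.00 cm², ΣAx_c = 7265.00 cm³, ΣAy_c = 493270.00 cm³.
x_c = 7265.00/6530.00 = 1.11 cm; y_c = 493270.00/6530.00 = 75.54 cm.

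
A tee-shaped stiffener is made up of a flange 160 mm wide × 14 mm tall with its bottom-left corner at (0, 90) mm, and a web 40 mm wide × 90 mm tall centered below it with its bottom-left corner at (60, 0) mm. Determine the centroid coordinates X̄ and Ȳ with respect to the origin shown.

web: A = 40 × 90 = 3600.00, centroid at (80.00, 45.00).
flange: A = 160 × 14 = 2240.00, centroid at (80.00, 97.00).
ΣA = 5840.00 mm², ΣAX̄ = 467200.00 mm³, ΣAȲ = 379280.00 mm³.
X̄ = 467200.00/5840.00 = 80.00 mm; Ȳ = 379280.00/5840.00 = 64.95 mm.

X̄ = 80.00 mm, Ȳ = 64.95 mm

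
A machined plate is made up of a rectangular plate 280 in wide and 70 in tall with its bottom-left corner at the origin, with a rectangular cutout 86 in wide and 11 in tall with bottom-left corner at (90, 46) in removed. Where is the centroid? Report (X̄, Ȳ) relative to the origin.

plate: A = 280 × 70 = 19600.00, centroid at (140.00, 35.00).
hole: A = −(86 × 11) = -946.00, centroid at (133.00, 51.50).
ΣA = 18654.00 in², ΣAX̄ = 2618182.00 in³, ΣAȲ = 637281.00 in³.
X̄ = 2618182.00/18654.00 = 140.35 in; Ȳ = 637281.00/18654.00 = 34.16 in.

X̄ = 140.35 in, Ȳ = 34.16 in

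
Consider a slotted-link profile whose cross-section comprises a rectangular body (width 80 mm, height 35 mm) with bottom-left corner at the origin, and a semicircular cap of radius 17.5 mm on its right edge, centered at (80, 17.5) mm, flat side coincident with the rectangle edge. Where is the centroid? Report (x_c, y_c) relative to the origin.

rectangular body: A = 80 × 35 = 2800.00, centroid at (40.00, 17.50).
semicircular end: A = ½π·17.5² = 481.06, centroid at (87.43, 17.50).
ΣA = 3281.06 mm²
ΣAx_c = (2800.00)(40.00) + (481.06)(87.43) = 154057.43 mm³
ΣAy_c = (2800.00)(17.50) + (481.06)(17.50) = 57418.49 mm³
x_c = 154057.43 / 3281.06 = 46.95 mm
y_c = 57418.49 / 3281.06 = 17.50 mm

x_c = 46.95 mm, y_c = 17.50 mm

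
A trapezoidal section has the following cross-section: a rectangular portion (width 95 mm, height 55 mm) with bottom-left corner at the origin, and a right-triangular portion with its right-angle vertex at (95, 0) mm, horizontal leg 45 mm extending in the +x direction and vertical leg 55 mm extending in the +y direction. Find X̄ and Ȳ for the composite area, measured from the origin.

X̄ = 59.47 mm, Ȳ = 25.74 mm

rectangular portion: A = 95 × 55 = 5225.00, centroid at (47.50, 27.50).
triangular portion: A = ½·45·55 = 1237.50, centroid at (110.00, 18.33).
ΣA = 6462.50 mm², ΣAX̄ = 384312.50 mm³, ΣAȲ = 166375.00 mm³.
X̄ = 384312.50/6462.50 = 59.47 mm; Ȳ = 166375.00/6462.50 = 25.74 mm.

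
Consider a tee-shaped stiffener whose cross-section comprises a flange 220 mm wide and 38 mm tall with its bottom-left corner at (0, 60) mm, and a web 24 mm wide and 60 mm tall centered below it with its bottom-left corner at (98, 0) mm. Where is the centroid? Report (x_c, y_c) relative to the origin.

web: A = 24 × 60 = 1440.00, centroid at (110.00, 30.00).
flange: A = 220 × 38 = 8360.00, centroid at (110.00, 79.00).
ΣA = 9800.00 mm², ΣAx_c = 1078000.00 mm³, ΣAy_c = 703640.00 mm³.
x_c = 1078000.00/9800.00 = 110.00 mm; y_c = 703640.00/9800.00 = 71.80 mm.

x_c = 110.00 mm, y_c = 71.80 mm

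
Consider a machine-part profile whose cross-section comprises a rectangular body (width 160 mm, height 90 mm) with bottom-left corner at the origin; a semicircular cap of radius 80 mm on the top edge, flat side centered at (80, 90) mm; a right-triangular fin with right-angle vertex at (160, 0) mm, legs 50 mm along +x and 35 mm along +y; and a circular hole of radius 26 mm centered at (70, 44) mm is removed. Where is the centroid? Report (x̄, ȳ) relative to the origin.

x̄ = 84.56 mm, ȳ = 78.04 mm

rectangular body: A = 160 × 90 = 14400.00, centroid at (80.00, 45.00).
semicircular top: A = ½π·80² = 10053.10, centroid at (80.00, 123.95).
triangular fin: A = ½·50·35 = 875.00, centroid at (176.67, 11.67).
hole: A = −π·26² = -2123.72, centroid at (70.00, 44.00).
ΣA = 23204.38 mm²
ΣAx̄ = (14400.00)(80.00) + (10053.10)(80.00) + (875.00)(176.67) + (-2123.72)(70.00) = 1962170.89 mm³
ΣAȳ = (14400.00)(45.00) + (10053.10)(123.95) + (875.00)(11.67) + (-2123.72)(44.00) = 1810876.82 mm³
x̄ = 1962170.89 / 23204.38 = 84.56 mm
ȳ = 1810876.82 / 23204.38 = 78.04 mm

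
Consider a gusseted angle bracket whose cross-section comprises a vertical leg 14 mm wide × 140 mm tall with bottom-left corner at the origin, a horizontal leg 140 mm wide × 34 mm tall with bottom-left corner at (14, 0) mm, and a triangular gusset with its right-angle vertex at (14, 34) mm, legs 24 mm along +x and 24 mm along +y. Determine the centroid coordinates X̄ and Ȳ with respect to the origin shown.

vertical leg: A = 14 × 140 = 1960.00, centroid at (7.00, 70.00).
horizontal leg: A = 140 × 34 = 4760.00, centroid at (84.00, 17.00).
gusset: A = ½·24·24 = 288.00, centroid at (22.00, 42.00).
ΣA = 7008.00 mm²
ΣAX̄ = (1960.00)(7.00) + (4760.00)(84.00) + (288.00)(22.00) = 419896.00 mm³
ΣAȲ = (1960.00)(70.00) + (4760.00)(17.00) + (288.00)(42.00) = 230216.00 mm³
X̄ = 419896.00 / 7008.00 = 59.92 mm
Ȳ = 230216.00 / 7008.00 = 32.85 mm

X̄ = 59.92 mm, Ȳ = 32.85 mm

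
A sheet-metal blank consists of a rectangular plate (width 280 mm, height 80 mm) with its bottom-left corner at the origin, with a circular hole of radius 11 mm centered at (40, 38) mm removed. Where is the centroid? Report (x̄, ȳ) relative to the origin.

x̄ = 141.73 mm, ȳ = 40.03 mm

plate: A = 280 × 80 = 22400.00, centroid at (140.00, 40.00).
hole: A = −π·11² = -380.13, centroid at (40.00, 38.00).
ΣA = 22019.87 mm², ΣAx̄ = 3120794.69 mm³, ΣAȳ = 881554.96 mm³.
x̄ = 3120794.69/22019.87 = 141.73 mm; ȳ = 881554.96/22019.87 = 40.03 mm.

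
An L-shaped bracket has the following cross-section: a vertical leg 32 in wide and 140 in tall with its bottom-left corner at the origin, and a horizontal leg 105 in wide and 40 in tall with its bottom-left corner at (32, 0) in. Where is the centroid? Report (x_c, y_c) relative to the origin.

vertical leg: A = 32 × 140 = 4480.00, centroid at (16.00, 70.00).
horizontal leg: A = 105 × 40 = 4200.00, centroid at (84.50, 20.00).
ΣA = 8680.00 in², ΣAx_c = 426580.00 in³, ΣAy_c = 397600.00 in³.
x_c = 426580.00/8680.00 = 49.15 in; y_c = 397600.00/8680.00 = 45.81 in.

x_c = 49.15 in, y_c = 45.81 in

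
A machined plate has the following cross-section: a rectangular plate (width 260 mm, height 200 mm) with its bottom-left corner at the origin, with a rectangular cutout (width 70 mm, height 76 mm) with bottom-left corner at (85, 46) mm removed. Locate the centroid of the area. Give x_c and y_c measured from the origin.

x_c = 131.14 mm, y_c = 101.82 mm

plate: A = 260 × 200 = 52000.00, centroid at (130.00, 100.00).
hole: A = −(70 × 76) = -5320.00, centroid at (120.00, 84.00).
ΣA = 46680.00 mm², ΣAx_c = 6121600.00 mm³, ΣAy_c = 4753120.00 mm³.
x_c = 6121600.00/46680.00 = 131.14 mm; y_c = 4753120.00/46680.00 = 101.82 mm.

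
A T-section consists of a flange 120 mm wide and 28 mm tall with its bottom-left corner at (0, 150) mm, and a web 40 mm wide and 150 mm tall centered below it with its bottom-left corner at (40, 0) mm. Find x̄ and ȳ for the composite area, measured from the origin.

web: A = 40 × 150 = 6000.00, centroid at (60.00, 75.00).
flange: A = 120 × 28 = 3360.00, centroid at (60.00, 164.00).
ΣA = 9360.00 mm², ΣAx̄ = 561600.00 mm³, ΣAȳ = 1001040.00 mm³.
x̄ = 561600.00/9360.00 = 60.00 mm; ȳ = 1001040.00/9360.00 = 106.95 mm.

x̄ = 60.00 mm, ȳ = 106.95 mm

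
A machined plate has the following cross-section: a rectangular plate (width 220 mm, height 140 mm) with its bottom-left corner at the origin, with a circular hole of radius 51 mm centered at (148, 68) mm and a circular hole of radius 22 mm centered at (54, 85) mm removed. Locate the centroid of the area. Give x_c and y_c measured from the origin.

x_c = 99.32 mm, y_c = 69.69 mm

plate: A = 220 × 140 = 30800.00, centroid at (110.00, 70.00).
hole 1: A = −π·51² = -8171.28, centroid at (148.00, 68.00).
hole 2: A = −π·22² = -1520.53, centroid at (54.00, 85.00).
ΣA = 21108.19 mm²
ΣAx_c = (30800.00)(110.00) + (-8171.28)(148.00) + (-1520.53)(54.00) = 2096541.53 mm³
ΣAy_c = (30800.00)(70.00) + (-8171.28)(68.00) + (-1520.53)(85.00) = 1471107.67 mm³
x_c = 2096541.53 / 21108.19 = 99.32 mm
y_c = 1471107.67 / 21108.19 = 69.69 mm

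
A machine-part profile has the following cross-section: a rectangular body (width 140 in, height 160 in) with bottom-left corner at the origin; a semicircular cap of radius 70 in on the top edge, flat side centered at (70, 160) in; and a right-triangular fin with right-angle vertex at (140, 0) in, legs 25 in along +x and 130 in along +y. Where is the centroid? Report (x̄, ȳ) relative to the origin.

rectangular body: A = 140 × 160 = 22400.00, centroid at (70.00, 80.00).
semicircular top: A = ½π·70² = 7696.90, centroid at (70.00, 189.71).
triangular fin: A = ½·25·130 = 1625.00, centroid at (148.33, 43.33).
ΣA = 31721.90 in²
ΣAx̄ = (22400.00)(70.00) + (7696.90)(70.00) + (1625.00)(148.33) = 2347824.81 in³
ΣAȳ = (22400.00)(80.00) + (7696.90)(189.71) + (1625.00)(43.33) = 3322587.65 in³
x̄ = 2347824.81 / 31721.90 = 74.01 in
ȳ = 3322587.65 / 31721.90 = 104.74 in

x̄ = 74.01 in, ȳ = 104.74 in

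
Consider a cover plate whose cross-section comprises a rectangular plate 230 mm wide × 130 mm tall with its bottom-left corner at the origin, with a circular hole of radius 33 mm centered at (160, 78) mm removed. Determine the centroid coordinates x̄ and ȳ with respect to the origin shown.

Part | A | x̄ᵢ | ȳᵢ | A·x̄ᵢ | A·ȳᵢ
plate | 29900.00 | 115.00 | 65.00 | 3438500.00 | 1943500.00
hole | -3421.19 | 160.00 | 78.00 | -547391.10 | -266853.16
Σ | 26478.81 |  |  | 2891108.90 | 1676646.84
x̄ = 2891108.90 / 26478.81 = 109.19 mm
ȳ = 1676646.84 / 26478.81 = 63.32 mm

x̄ = 109.19 mm, ȳ = 63.32 mm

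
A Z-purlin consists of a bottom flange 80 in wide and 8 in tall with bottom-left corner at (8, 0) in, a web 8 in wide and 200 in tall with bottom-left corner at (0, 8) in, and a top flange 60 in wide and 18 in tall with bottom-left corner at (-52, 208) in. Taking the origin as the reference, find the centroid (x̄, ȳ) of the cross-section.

x̄ = 4.02 in, ȳ = 123.41 in

bottom flange: A = 80 × 8 = 640.00, centroid at (48.00, 4.00).
web: A = 8 × 200 = 1600.00, centroid at (4.00, 108.00).
top flange: A = 60 × 18 = 1080.00, centroid at (-22.00, 217.00).
ΣA = 3320.00 in², ΣAx̄ = 13360.00 in³, ΣAȳ = 409720.00 in³.
x̄ = 13360.00/3320.00 = 4.02 in; ȳ = 409720.00/3320.00 = 123.41 in.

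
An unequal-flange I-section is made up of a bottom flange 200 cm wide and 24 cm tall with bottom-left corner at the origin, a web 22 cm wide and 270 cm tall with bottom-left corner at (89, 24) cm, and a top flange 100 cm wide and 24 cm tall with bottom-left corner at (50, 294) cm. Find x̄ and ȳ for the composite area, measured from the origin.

x̄ = 100.00 cm, ȳ = 132.15 cm

bottom flange: A = 200 × 24 = 4800.00, centroid at (100.00, 12.00).
web: A = 22 × 270 = 5940.00, centroid at (100.00, 159.00).
top flange: A = 100 × 24 = 2400.00, centroid at (100.00, 306.00).
ΣA = 13140.00 cm², ΣAx̄ = 1314000.00 cm³, ΣAȳ = 1736460.00 cm³.
x̄ = 1314000.00/13140.00 = 100.00 cm; ȳ = 1736460.00/13140.00 = 132.15 cm.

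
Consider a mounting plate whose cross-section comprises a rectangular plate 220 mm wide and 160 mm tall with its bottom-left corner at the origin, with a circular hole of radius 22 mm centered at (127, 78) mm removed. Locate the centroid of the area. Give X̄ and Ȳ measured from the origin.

plate: A = 220 × 160 = 35200.00, centroid at (110.00, 80.00).
hole: A = −π·22² = -1520.53, centroid at (127.00, 78.00).
ΣA = 33679.47 mm²
ΣAX̄ = (35200.00)(110.00) + (-1520.53)(127.00) = 3678892.58 mm³
ΣAȲ = (35200.00)(80.00) + (-1520.53)(78.00) = 2697398.59 mm³
X̄ = 3678892.58 / 33679.47 = 109.23 mm
Ȳ = 2697398.59 / 33679.47 = 80.09 mm

X̄ = 109.23 mm, Ȳ = 80.09 mm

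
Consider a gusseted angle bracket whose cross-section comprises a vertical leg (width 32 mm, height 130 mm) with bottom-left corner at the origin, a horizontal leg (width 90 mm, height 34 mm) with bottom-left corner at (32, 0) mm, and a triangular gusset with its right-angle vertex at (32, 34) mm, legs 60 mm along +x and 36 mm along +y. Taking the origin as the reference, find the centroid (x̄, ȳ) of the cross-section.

vertical leg: A = 32 × 130 = 4160.00, centroid at (16.00, 65.00).
horizontal leg: A = 90 × 34 = 3060.00, centroid at (77.00, 17.00).
gusset: A = ½·60·36 = 1080.00, centroid at (52.00, 46.00).
ΣA = 8300.00 mm²
ΣAx̄ = (4160.00)(16.00) + (3060.00)(77.00) + (1080.00)(52.00) = 358340.00 mm³
ΣAȳ = (4160.00)(65.00) + (3060.00)(17.00) + (1080.00)(46.00) = 372100.00 mm³
x̄ = 358340.00 / 8300.00 = 43.17 mm
ȳ = 372100.00 / 8300.00 = 44.83 mm

x̄ = 43.17 mm, ȳ = 44.83 mm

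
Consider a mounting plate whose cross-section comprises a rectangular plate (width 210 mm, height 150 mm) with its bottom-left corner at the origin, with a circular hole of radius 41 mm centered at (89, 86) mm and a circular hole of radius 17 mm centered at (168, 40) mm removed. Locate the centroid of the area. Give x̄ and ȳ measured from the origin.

x̄ = 106.08 mm, ȳ = 73.96 mm

plate: A = 210 × 150 = 31500.00, centroid at (105.00, 75.00).
hole 1: A = −π·41² = -5281.02, centroid at (89.00, 86.00).
hole 2: A = −π·17² = -907.92, centroid at (168.00, 40.00).
ΣA = 25311.06 mm², ΣAx̄ = 2684958.86 mm³, ΣAȳ = 1872015.71 mm³.
x̄ = 2684958.86/25311.06 = 106.08 mm; ȳ = 1872015.71/25311.06 = 73.96 mm.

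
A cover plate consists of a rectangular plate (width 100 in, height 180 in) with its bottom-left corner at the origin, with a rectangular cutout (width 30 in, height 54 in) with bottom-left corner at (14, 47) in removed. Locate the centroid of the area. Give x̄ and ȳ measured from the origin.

x̄ = 52.08 in, ȳ = 91.58 in

Part | A | x̄ᵢ | ȳᵢ | A·x̄ᵢ | A·ȳᵢ
plate | 18000.00 | 50.00 | 90.00 | 900000.00 | 1620000.00
hole | -1620.00 | 29.00 | 74.00 | -46980.00 | -119880.00
Σ | 16380.00 |  |  | 853020.00 | 1500120.00
x̄ = 853020.00 / 16380.00 = 52.08 in
ȳ = 1500120.00 / 16380.00 = 91.58 in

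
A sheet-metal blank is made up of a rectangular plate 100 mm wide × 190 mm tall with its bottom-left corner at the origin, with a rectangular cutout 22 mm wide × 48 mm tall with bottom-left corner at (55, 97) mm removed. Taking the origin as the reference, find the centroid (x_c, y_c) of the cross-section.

x_c = 49.06 mm, y_c = 93.47 mm

plate: A = 100 × 190 = 19000.00, centroid at (50.00, 95.00).
hole: A = −(22 × 48) = -1056.00, centroid at (66.00, 121.00).
ΣA = 17944.00 mm²
ΣAx_c = (19000.00)(50.00) + (-1056.00)(66.00) = 880304.00 mm³
ΣAy_c = (19000.00)(95.00) + (-1056.00)(121.00) = 1677224.00 mm³
x_c = 880304.00 / 17944.00 = 49.06 mm
y_c = 1677224.00 / 17944.00 = 93.47 mm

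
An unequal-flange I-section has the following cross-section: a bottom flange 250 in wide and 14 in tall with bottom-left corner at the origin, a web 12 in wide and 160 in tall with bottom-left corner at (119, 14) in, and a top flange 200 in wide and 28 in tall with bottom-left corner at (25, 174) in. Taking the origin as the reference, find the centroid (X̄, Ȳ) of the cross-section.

bottom flange: A = 250 × 14 = 3500.00, centroid at (125.00, 7.00).
web: A = 12 × 160 = 1920.00, centroid at (125.00, 94.00).
top flange: A = 200 × 28 = 5600.00, centroid at (125.00, 188.00).
ΣA = 11020.00 in²
ΣAX̄ = (3500.00)(125.00) + (1920.00)(125.00) + (5600.00)(125.00) = 1377500.00 in³
ΣAȲ = (3500.00)(7.00) + (1920.00)(94.00) + (5600.00)(188.00) = 1257780.00 in³
X̄ = 1377500.00 / 11020.00 = 125.00 in
Ȳ = 1257780.00 / 11020.00 = 114.14 in

X̄ = 125.00 in, Ȳ = 114.14 in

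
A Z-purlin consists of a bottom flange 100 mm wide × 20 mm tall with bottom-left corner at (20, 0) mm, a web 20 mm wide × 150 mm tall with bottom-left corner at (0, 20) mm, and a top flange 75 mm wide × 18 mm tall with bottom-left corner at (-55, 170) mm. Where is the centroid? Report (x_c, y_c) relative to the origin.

x_c = 23.05 mm, y_c = 86.09 mm

bottom flange: A = 100 × 20 = 2000.00, centroid at (70.00, 10.00).
web: A = 20 × 150 = 3000.00, centroid at (10.00, 95.00).
top flange: A = 75 × 18 = 1350.00, centroid at (-17.50, 179.00).
ΣA = 6350.00 mm²
ΣAx_c = (2000.00)(70.00) + (3000.00)(10.00) + (1350.00)(-17.50) = 146375.00 mm³
ΣAy_c = (2000.00)(10.00) + (3000.00)(95.00) + (1350.00)(179.00) = 546650.00 mm³
x_c = 146375.00 / 6350.00 = 23.05 mm
y_c = 546650.00 / 6350.00 = 86.09 mm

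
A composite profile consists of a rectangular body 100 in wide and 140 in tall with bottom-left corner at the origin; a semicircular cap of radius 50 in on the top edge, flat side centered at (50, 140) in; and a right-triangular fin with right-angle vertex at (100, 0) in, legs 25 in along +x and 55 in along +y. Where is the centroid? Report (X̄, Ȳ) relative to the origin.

X̄ = 52.15 in, Ȳ = 87.34 in

Part | A | x̄ᵢ | ȳᵢ | A·x̄ᵢ | A·ȳᵢ
rectangular body | 14000.00 | 50.00 | 70.00 | 700000.00 | 980000.00
semicircular top | 3926.99 | 50.00 | 161.22 | 196349.54 | 633112.05
triangular fin | 687.50 | 108.33 | 18.33 | 74479.17 | 12604.17
Σ | 18614.49 |  |  | 970828.71 | 1625716.21
X̄ = 970828.71 / 18614.49 = 52.15 in
Ȳ = 1625716.21 / 18614.49 = 87.34 in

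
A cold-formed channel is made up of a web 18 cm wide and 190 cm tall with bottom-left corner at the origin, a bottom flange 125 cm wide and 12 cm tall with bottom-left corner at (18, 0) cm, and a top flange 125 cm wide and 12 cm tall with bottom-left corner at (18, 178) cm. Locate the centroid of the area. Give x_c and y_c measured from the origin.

x_c = 42.41 cm, y_c = 95.00 cm

web: A = 18 × 190 = 3420.00, centroid at (9.00, 95.00).
bottom flange: A = 125 × 12 = 1500.00, centroid at (80.50, 6.00).
top flange: A = 125 × 12 = 1500.00, centroid at (80.50, 184.00).
ΣA = 6420.00 cm², ΣAx_c = 272280.00 cm³, ΣAy_c = 609900.00 cm³.
x_c = 272280.00/6420.00 = 42.41 cm; y_c = 609900.00/6420.00 = 95.00 cm.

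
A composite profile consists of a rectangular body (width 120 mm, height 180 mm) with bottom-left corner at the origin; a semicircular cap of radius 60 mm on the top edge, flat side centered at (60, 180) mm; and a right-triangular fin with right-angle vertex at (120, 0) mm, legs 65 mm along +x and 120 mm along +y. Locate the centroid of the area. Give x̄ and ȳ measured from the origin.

rectangular body: A = 120 × 180 = 21600.00, centroid at (60.00, 90.00).
semicircular top: A = ½π·60² = 5654.87, centroid at (60.00, 205.46).
triangular fin: A = ½·65·120 = 3900.00, centroid at (141.67, 40.00).
ΣA = 31154.87 mm²
ΣAx̄ = (21600.00)(60.00) + (5654.87)(60.00) + (3900.00)(141.67) = 2187792.01 mm³
ΣAȳ = (21600.00)(90.00) + (5654.87)(205.46) + (3900.00)(40.00) = 3261876.02 mm³
x̄ = 2187792.01 / 31154.87 = 70.22 mm
ȳ = 3261876.02 / 31154.87 = 104.70 mm

x̄ = 70.22 mm, ȳ = 104.70 mm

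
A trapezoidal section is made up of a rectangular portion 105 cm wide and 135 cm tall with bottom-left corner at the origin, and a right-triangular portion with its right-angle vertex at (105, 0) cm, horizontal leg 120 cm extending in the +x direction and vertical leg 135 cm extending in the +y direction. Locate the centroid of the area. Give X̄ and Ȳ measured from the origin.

rectangular portion: A = 105 × 135 = 14175.00, centroid at (52.50, 67.50).
triangular portion: A = ½·120·135 = 8100.00, centroid at (145.00, 45.00).
ΣA = 22275.00 cm², ΣAX̄ = 1918687.50 cm³, ΣAȲ = 1321312.50 cm³.
X̄ = 1918687.50/22275.00 = 86.14 cm; Ȳ = 1321312.50/22275.00 = 59.32 cm.

X̄ = 86.14 cm, Ȳ = 59.32 cm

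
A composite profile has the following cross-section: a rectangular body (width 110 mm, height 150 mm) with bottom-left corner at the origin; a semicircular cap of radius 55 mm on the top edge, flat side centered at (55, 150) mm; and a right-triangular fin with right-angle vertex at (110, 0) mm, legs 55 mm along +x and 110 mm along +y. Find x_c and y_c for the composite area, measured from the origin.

x_c = 64.14 mm, y_c = 89.47 mm

rectangular body: A = 110 × 150 = 16500.00, centroid at (55.00, 75.00).
semicircular top: A = ½π·55² = 4751.66, centroid at (55.00, 173.34).
triangular fin: A = ½·55·110 = 3025.00, centroid at (128.33, 36.67).
ΣA = 24276.66 mm², ΣAx_c = 1557049.57 mm³, ΣAy_c = 2172082.17 mm³.
x_c = 1557049.57/24276.66 = 64.14 mm; y_c = 2172082.17/24276.66 = 89.47 mm.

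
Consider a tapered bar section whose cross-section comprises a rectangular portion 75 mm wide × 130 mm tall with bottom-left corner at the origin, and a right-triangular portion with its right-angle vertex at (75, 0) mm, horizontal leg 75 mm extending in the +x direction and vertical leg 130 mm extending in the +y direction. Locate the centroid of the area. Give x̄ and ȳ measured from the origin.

x̄ = 58.33 mm, ȳ = 57.78 mm

rectangular portion: A = 75 × 130 = 9750.00, centroid at (37.50, 65.00).
triangular portion: A = ½·75·130 = 4875.00, centroid at (100.00, 43.33).
ΣA = 14625.00 mm², ΣAx̄ = 853125.00 mm³, ΣAȳ = 845000.00 mm³.
x̄ = 853125.00/14625.00 = 58.33 mm; ȳ = 845000.00/14625.00 = 57.78 mm.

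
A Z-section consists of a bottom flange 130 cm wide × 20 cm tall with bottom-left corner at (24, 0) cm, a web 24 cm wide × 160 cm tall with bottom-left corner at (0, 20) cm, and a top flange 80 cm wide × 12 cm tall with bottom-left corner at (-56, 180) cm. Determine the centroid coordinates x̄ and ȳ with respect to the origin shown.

x̄ = 35.42 cm, ȳ = 79.54 cm

Part | A | x̄ᵢ | ȳᵢ | A·x̄ᵢ | A·ȳᵢ
bottom flange | 2600.00 | 89.00 | 10.00 | 231400.00 | 26000.00
web | 3840.00 | 12.00 | 100.00 | 46080.00 | 384000.00
top flange | 960.00 | -16.00 | 186.00 | -15360.00 | 178560.00
Σ | 7400.00 |  |  | 262120.00 | 588560.00
x̄ = 262120.00 / 7400.00 = 35.42 cm
ȳ = 588560.00 / 7400.00 = 79.54 cm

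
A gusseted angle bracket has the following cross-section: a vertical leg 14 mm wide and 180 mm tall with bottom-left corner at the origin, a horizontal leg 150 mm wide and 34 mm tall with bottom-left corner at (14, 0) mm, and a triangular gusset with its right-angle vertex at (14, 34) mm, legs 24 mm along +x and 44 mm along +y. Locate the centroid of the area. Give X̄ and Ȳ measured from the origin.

X̄ = 59.30 mm, Ȳ = 41.63 mm

Part | A | x̄ᵢ | ȳᵢ | A·x̄ᵢ | A·ȳᵢ
vertical leg | 2520.00 | 7.00 | 90.00 | 17640.00 | 226800.00
horizontal leg | 5100.00 | 89.00 | 17.00 | 453900.00 | 86700.00
gusset | 528.00 | 22.00 | 48.67 | 11616.00 | 25696.00
Σ | 8148.00 |  |  | 483156.00 | 339196.00
X̄ = 483156.00 / 8148.00 = 59.30 mm
Ȳ = 339196.00 / 8148.00 = 41.63 mm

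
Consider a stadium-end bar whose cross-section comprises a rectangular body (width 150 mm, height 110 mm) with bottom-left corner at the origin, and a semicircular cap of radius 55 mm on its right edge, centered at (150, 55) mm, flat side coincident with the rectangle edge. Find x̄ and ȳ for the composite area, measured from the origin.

rectangular body: A = 150 × 110 = 16500.00, centroid at (75.00, 55.00).
semicircular end: A = ½π·55² = 4751.66, centroid at (173.34, 55.00).
ΣA = 21251.66 mm²
ΣAx̄ = (16500.00)(75.00) + (4751.66)(173.34) = 2061165.50 mm³
ΣAȳ = (16500.00)(55.00) + (4751.66)(55.00) = 1168841.24 mm³
x̄ = 2061165.50 / 21251.66 = 96.99 mm
ȳ = 1168841.24 / 21251.66 = 55.00 mm

x̄ = 96.99 mm, ȳ = 55.00 mm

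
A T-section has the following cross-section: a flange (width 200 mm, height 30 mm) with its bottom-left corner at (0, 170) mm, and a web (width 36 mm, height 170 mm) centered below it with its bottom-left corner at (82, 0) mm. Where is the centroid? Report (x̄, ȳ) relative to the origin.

Part | A | x̄ᵢ | ȳᵢ | A·x̄ᵢ | A·ȳᵢ
web | 6120.00 | 100.00 | 85.00 | 612000.00 | 520200.00
flange | 6000.00 | 100.00 | 185.00 | 600000.00 | 1110000.00
Σ | 12120.00 |  |  | 1212000.00 | 1630200.00
x̄ = 1212000.00 / 12120.00 = 100.00 mm
ȳ = 1630200.00 / 12120.00 = 134.50 mm

x̄ = 100.00 mm, ȳ = 134.50 mm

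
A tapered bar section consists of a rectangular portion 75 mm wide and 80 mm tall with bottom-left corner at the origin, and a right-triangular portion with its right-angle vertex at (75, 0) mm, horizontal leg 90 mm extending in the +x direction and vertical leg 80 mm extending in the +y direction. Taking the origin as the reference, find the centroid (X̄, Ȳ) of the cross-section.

rectangular portion: A = 75 × 80 = 6000.00, centroid at (37.50, 40.00).
triangular portion: A = ½·90·80 = 3600.00, centroid at (105.00, 26.67).
ΣA = 9600.00 mm², ΣAX̄ = 603000.00 mm³, ΣAȲ = 336000.00 mm³.
X̄ = 603000.00/9600.00 = 62.81 mm; Ȳ = 336000.00/9600.00 = 35.00 mm.

X̄ = 62.81 mm, Ȳ = 35.00 mm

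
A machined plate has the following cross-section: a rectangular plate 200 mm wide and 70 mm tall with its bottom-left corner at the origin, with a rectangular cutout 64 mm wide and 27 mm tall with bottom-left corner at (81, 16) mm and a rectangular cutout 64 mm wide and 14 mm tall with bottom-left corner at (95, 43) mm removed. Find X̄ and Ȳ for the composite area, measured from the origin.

X̄ = 95.90 mm, Ȳ = 34.65 mm

plate: A = 200 × 70 = 14000.00, centroid at (100.00, 35.00).
hole 1: A = −(64 × 27) = -1728.00, centroid at (113.00, 29.50).
hole 2: A = −(64 × 14) = -896.00, centroid at (127.00, 50.00).
ΣA = 11376.00 mm², ΣAX̄ = 1090944.00 mm³, ΣAȲ = 394224.00 mm³.
X̄ = 1090944.00/11376.00 = 95.90 mm; Ȳ = 394224.00/11376.00 = 34.65 mm.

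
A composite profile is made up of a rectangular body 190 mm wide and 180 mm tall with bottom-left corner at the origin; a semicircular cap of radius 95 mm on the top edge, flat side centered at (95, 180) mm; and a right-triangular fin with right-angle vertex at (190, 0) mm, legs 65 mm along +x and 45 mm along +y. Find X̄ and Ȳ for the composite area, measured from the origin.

rectangular body: A = 190 × 180 = 34200.00, centroid at (95.00, 90.00).
semicircular top: A = ½π·95² = 14176.44, centroid at (95.00, 220.32).
triangular fin: A = ½·65·45 = 1462.50, centroid at (211.67, 15.00).
ΣA = 49838.94 mm²
ΣAX̄ = (34200.00)(95.00) + (14176.44)(95.00) + (1462.50)(211.67) = 4905324.00 mm³
ΣAȲ = (34200.00)(90.00) + (14176.44)(220.32) + (1462.50)(15.00) = 6223279.47 mm³
X̄ = 4905324.00 / 49838.94 = 98.42 mm
Ȳ = 6223279.47 / 49838.94 = 124.87 mm

X̄ = 98.42 mm, Ȳ = 124.87 mm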